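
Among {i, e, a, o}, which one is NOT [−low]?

a

/e, i, o/ are all [−low]; /a/ (low unrounded vowel) is [+low].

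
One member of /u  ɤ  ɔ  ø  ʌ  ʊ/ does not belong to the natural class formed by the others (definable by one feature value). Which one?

ø

[back] groups all but one: /ɔ, ʌ, u, ʊ, ɤ/ share [+back] while /ø/ (mid front rounded tense vowel) alone is [−back]. Removing any other segment would not leave a single-feature class that excludes it.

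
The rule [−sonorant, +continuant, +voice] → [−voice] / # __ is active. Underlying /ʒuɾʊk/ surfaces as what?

The only segment in the rule's environment that also matches [−sonorant, +continuant, +voice] is /ʒ/. Applying [−voice] turns the voiced postalveolar fricative into /ʃ/ (voiceless postalveolar fricative), giving [ʃuɾʊk].

[ʃuɾʊk]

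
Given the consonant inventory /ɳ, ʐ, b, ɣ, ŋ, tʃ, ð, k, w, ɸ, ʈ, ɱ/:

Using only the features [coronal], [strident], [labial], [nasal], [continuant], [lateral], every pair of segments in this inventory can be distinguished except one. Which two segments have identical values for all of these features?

w, ɸ

On the given features, /w/ and /ɸ/ have an identical profile: [−coronal], [−strident], [+labial], [−nasal], [+continuant], [−lateral]. No other two segments in the inventory coincide on all 6 features. (They do differ in [sonorant], [voice], [round] and [dorsal], which are not among the given features.)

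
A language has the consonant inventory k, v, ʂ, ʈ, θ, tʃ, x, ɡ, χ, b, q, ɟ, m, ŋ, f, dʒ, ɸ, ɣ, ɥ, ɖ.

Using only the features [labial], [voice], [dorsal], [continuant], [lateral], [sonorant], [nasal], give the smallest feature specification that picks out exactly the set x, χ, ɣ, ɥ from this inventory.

Every target segment is [+continuant], [+dorsal]; each remaining inventory member fails at least one of these. Each conjunct is needed — [+dorsal] alone would also admit /k, ɡ, q, ɟ, …/; [+continuant] alone would also admit /v, ʂ, θ, f, …/ — and no other single listed feature has exactly this extension, so two is the minimum.

[+continuant, +dorsal]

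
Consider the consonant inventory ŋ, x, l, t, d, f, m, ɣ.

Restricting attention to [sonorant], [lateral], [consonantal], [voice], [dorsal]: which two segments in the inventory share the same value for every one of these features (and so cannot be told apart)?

Both /t/ and /f/ are [-sonorant], [-lateral], [+consonantal], [-voice], [-dorsal]. Since the list omits [continuant], [labial] and [coronal] — which do distinguish the voiceless alveolar stop from the voiceless labiodental fricative — this pair collapses; all other pairs remain distinct.

t, f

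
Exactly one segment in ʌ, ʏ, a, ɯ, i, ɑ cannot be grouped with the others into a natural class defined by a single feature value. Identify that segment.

[round] groups all but one: /i, ʌ, a, ɯ, ɑ/ share [-round] while /ʏ/ (high front rounded lax vowel) alone is [+round]. Removing any other segment would not leave a single-feature class that excludes it.

ʏ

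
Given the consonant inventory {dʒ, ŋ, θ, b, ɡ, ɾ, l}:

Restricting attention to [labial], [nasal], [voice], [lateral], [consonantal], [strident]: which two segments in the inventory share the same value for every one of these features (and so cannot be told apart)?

Both /ɾ/ and /ɡ/ are [−labial], [−nasal], [+voice], [−lateral], [+consonantal], [−strident]. Since the list omits [sonorant], [coronal] and [dorsal] — which do distinguish the alveolar tap from the voiced velar stop — this pair collapses; all other pairs remain distinct.

ɾ, ɡ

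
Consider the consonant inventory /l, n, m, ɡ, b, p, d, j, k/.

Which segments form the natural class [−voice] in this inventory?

The feature [voice] marks segments produced with vocal-fold vibration. In this inventory /p, k/ lack that property, so they are [−voice]; /l, n, m, ɡ, b, d, j/ are [+voice].

p, k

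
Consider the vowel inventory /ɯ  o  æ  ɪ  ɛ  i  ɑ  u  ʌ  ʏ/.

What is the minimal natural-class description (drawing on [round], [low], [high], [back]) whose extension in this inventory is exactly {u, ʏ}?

[+high, +round]

The class [+high], [+round] has exactly /u, ʏ/ as its extension in this inventory. No smaller conjunction from the listed features achieves this: [+round] alone would also admit /o/; [+high] alone would also admit /ɯ, ɪ, i/; and checking the remaining single features turns up none with this extension.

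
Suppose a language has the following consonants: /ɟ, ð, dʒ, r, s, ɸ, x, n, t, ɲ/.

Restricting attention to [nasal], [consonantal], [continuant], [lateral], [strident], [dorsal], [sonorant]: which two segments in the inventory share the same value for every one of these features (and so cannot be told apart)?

Both /ɸ/ and /ð/ are [-nasal], [+consonantal], [+continuant], [-lateral], [-strident], [-dorsal], [-sonorant]. Since the list omits [voice], [labial] and [coronal] — which do distinguish the voiceless bilabial fricative from the voiced dental fricative — this pair collapses; all other pairs remain distinct.

ɸ, ð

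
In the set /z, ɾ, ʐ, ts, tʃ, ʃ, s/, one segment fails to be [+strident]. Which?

ɾ

Every segment except /ɾ/ is [+strident]. /ɾ/ (alveolar tap) is [−strident], so it is the exception.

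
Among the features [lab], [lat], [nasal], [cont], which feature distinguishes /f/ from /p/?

[continuant]

/f/ (voiceless labiodental fricative) and /p/ (voiceless bilabial stop) agree on [+labial], [−lateral], [−nasal]. They differ on [continuant] (/f/ [+], /p/ [−]).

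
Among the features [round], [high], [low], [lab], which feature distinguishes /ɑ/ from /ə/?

[low]

/ɑ/ is the low back unrounded vowel and /ə/ is the mid central vowel (schwa). Both are [−round], [−high], [−labial]. /ɑ/ is [+low] while /ə/ is [−low], so the distinguishing feature is [low].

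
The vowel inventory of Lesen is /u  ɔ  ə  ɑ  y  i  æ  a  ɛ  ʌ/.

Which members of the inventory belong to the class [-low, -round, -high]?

ə, ɛ, ʌ

The [-low] segments are /u, ɔ, ə, y, i, ɛ, ʌ/.
Among these, [-round] gives /ə, i, ɛ, ʌ/.
Within that set, [-high] leaves /ə, ɛ, ʌ/.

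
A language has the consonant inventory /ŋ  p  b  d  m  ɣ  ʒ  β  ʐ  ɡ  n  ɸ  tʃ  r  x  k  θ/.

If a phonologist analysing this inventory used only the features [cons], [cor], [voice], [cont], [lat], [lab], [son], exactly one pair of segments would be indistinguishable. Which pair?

ʒ, ʐ

/ʒ/ (voiced postalveolar fricative) and /ʐ/ (voiced retroflex fricative) are both [+consonantal], [+coronal], [+voice], [+continuant], [-lateral], [-labial], [-sonorant], so none of the listed features separates them. (They do differ in [distributed], which is not among the given features.) Every other pair in the inventory differs on at least one listed feature.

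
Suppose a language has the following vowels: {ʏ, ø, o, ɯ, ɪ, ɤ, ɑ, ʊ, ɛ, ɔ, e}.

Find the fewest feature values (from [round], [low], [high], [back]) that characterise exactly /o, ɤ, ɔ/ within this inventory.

[−high, −low, +back]

/o, ɤ, ɔ/ are all [−high], [−low], [+back], and no other segment in the inventory matches all three values. Dropping any one of them over-generates: [−low, +back] alone would also admit /ɯ, ʊ/; [−high, +back] alone would also admit /ɑ/; [−high, −low] alone would also admit /ø, ɛ, e/. No other combination of two listed features picks out exactly this set either, so fewer than three features will not do.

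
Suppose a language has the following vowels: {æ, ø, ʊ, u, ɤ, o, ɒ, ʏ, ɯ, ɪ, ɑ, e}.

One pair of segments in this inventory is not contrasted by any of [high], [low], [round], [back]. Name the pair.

On the given features, /u/ and /ʊ/ have an identical profile: [+high], [−low], [+round], [+back]. No other two segments in the inventory coincide on all 4 features. (They do differ in [tense], which is not among the given features.)

u, ʊ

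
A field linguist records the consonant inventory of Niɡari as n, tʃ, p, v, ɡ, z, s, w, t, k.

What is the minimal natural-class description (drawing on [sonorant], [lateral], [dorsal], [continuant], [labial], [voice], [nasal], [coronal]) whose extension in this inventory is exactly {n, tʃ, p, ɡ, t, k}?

[−continuant]

Every target segment is [−continuant] and no other inventory member is, so one feature is enough.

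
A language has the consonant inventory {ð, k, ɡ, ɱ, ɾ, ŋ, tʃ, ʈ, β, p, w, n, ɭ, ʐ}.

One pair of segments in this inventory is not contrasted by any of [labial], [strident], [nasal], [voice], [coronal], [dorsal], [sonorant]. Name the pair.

Both /ɭ/ and /ɾ/ are [−labial], [−strident], [−nasal], [+voice], [+coronal], [−dorsal], [+sonorant]. Since the list omits [lateral] and [anterior] — which do distinguish the retroflex lateral approximant from the alveolar tap — this pair collapses; all other pairs remain distinct.

ɭ, ɾ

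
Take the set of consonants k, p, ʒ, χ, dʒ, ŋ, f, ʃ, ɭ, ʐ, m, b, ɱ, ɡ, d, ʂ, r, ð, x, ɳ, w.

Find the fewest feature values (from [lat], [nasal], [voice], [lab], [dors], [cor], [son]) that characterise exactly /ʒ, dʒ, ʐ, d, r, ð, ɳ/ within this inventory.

[+voice, -lat, +cor]

/ʒ, dʒ, ʐ, d, r, ð, ɳ/ are all [+voice], [-lateral], [+coronal], and no other segment in the inventory matches all three values. Dropping any one of them over-generates: [-lateral, +coronal] alone would also admit /ʃ, ʂ/; [+voice, +coronal] alone would also admit /ɭ/; [+voice, -lateral] alone would also admit /ŋ, m, b, ɱ, …/. No other combination of two listed features picks out exactly this set either, so fewer than three features will not do.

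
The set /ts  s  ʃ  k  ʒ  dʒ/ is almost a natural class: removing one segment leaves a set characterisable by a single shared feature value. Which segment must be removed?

/s, dʒ, ʒ, ts, ʃ/ are all [+strident], but /k/ (voiceless velar stop) is [−strident]. No other single segment can be removed to leave a set sharing one feature value that the removed segment lacks, so /k/ is the odd one out.

k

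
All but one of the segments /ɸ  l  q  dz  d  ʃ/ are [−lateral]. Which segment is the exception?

/l/ is the alveolar lateral approximant, which is [+lateral]; the rest — /q, d, ɸ, dz, ʃ/ — are [−lateral].

l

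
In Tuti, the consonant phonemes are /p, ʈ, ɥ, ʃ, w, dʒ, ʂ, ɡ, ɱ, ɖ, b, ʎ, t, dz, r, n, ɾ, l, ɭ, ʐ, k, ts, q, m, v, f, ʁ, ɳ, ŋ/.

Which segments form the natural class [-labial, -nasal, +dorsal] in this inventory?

Checking each segment against [-labial], [-nasal], [+dorsal]: /ɡ/ (voiced velar stop), /ʎ/ (palatal lateral approximant), /k/ (voiceless velar stop), /q/ (voiceless uvular stop), /ʁ/ (voiced uvular fricative) satisfy every feature; every other segment in the inventory fails at least one.

ɡ, ʎ, k, q, ʁ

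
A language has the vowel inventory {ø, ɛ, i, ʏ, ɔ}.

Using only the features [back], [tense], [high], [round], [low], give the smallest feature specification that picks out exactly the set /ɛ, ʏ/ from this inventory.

The class [−back], [−tense] has exactly /ɛ, ʏ/ as its extension in this inventory. No smaller conjunction from the listed features achieves this: [−tense] alone would also admit /ɔ/; [−back] alone would also admit /ø, i/; and checking the remaining single features turns up none with this extension.

[−back, −tense]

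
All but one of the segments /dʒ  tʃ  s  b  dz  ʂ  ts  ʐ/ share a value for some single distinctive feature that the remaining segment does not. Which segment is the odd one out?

b

/s, ʐ, ʂ, dʒ, dz, tʃ, ts/ are all [+strident], but /b/ (voiced bilabial stop) is [−strident]. No other single segment can be removed to leave a set sharing one feature value that the removed segment lacks, so /b/ is the odd one out.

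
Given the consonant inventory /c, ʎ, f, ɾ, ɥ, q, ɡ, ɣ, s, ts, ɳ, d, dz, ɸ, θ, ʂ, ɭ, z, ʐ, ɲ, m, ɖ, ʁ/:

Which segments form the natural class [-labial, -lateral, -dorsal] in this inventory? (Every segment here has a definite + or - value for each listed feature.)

ɾ, s, ts, ɳ, d, dz, θ, ʂ, z, ʐ, ɖ

The [-labial] segments are /c, ʎ, ɾ, q, ɡ, ɣ, s, ts, ɳ, d, dz, θ, ʂ, ɭ, z, ʐ, ɲ, ɖ, ʁ/.
Of those, [-lateral] gives /c, ɾ, q, ɡ, ɣ, s, ts, ɳ, d, dz, θ, ʂ, z, ʐ, ɲ, ɖ, ʁ/.
Among these, [-dorsal] leaves /ɾ, s, ts, ɳ, d, dz, θ, ʂ, z, ʐ, ɖ/.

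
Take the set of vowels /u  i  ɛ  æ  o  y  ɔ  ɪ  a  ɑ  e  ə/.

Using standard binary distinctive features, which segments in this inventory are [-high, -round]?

Eliminate segments failing any feature: /u, i, y, ɪ/ are [+high]; /o, ɔ/ are [+round]. The remaining /ɛ, æ, a, ɑ, e, ə/ satisfy [-high], [-round].

ɛ, æ, a, ɑ, e, ə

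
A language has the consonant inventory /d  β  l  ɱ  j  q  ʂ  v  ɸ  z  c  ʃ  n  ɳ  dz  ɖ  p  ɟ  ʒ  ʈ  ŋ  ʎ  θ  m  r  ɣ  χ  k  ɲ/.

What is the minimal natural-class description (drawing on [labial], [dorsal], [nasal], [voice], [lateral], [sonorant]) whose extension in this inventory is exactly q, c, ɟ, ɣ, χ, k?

[-sonorant, +dorsal]

The class [-sonorant], [+dorsal] has exactly /q, c, ɟ, ɣ, χ, k/ as its extension in this inventory. No smaller conjunction from the listed features achieves this: [+dorsal] alone would also admit /j, ŋ, ʎ, ɲ/; [-sonorant] alone would also admit /d, β, ʂ, v, …/; and checking the remaining single features turns up none with this extension.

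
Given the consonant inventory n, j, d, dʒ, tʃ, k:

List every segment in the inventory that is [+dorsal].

j, k

The [+dorsal] segments here are /j, k/; the remaining /n, d, dʒ, tʃ/ are [−dorsal].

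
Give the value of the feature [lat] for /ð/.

[−lateral]

/ð/ is the voiced dental fricative, hence [−lateral].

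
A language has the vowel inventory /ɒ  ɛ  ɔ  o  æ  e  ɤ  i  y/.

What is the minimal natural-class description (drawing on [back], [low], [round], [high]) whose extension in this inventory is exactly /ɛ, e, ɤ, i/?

[-low, -round]

The class [-low], [-round] has exactly /ɛ, e, ɤ, i/ as its extension in this inventory. No smaller conjunction from the listed features achieves this: [-round] alone would also admit /æ/; [-low] alone would also admit /ɔ, o, y/; and checking the remaining single features turns up none with this extension.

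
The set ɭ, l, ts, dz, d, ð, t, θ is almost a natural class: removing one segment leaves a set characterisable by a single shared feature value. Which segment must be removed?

[anterior] groups all but one: /ts, t, ð, l, dz, θ, d/ share [+anterior] while /ɭ/ (retroflex lateral approximant) alone is [-anterior]. Removing any other segment would not leave a single-feature class that excludes it.

ɭ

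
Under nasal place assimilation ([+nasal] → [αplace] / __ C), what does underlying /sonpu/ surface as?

In /sonpu/, the nasal /n/ precedes /p/, which is [+labial]. The nasal assimilates in place, becoming the [+labial] nasal /m/. The surface form is [sompu].

[sompu]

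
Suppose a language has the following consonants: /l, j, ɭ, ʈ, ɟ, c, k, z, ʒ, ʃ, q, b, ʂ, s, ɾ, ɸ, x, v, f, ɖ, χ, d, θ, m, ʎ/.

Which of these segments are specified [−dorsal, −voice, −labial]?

ʈ, ʃ, ʂ, s, θ

The [−dorsal] segments are /l, ɭ, ʈ, z, ʒ, ʃ, b, ʂ, s, ɾ, ɸ, v, f, ɖ, d, θ, m/.
Within that set, [−voice] gives /ʈ, ʃ, ʂ, s, ɸ, f, θ/.
Among these, [−labial] leaves /ʈ, ʃ, ʂ, s, θ/.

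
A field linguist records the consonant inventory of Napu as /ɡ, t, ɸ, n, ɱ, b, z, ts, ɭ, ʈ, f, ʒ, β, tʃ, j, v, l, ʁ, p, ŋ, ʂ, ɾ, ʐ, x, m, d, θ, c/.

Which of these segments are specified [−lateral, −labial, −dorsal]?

Checking each segment against [−lateral], [−labial], [−dorsal]: /t/ (voiceless alveolar stop), /n/ (alveolar nasal), /z/ (voiced alveolar fricative), /ts/ (voiceless alveolar affricate), /ʈ/ (voiceless retroflex stop), /ʒ/ (voiced postalveolar fricative), among others, satisfy every feature; every other segment in the inventory fails at least one.

t, n, z, ts, ʈ, ʒ, tʃ, ʂ, ɾ, ʐ, d, θ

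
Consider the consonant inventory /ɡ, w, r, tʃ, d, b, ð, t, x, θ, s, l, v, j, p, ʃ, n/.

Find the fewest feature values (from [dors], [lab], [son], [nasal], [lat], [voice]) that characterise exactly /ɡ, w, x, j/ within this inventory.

[+dors]

Every target segment is [+dorsal] and no other inventory member is, so one feature is enough.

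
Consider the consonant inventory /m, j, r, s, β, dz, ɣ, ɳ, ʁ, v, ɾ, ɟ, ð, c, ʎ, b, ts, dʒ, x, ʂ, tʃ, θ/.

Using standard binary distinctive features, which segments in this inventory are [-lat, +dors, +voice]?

The [-lateral] segments are /m, j, r, s, β, dz, ɣ, ɳ, ʁ, v, ɾ, ɟ, ð, c, b, ts, dʒ, x, ʂ, tʃ, θ/.
Then [+dorsal] gives /j, ɣ, ʁ, ɟ, c, x/.
Of those, [+voice] leaves /j, ɣ, ʁ, ɟ/.

j, ɣ, ʁ, ɟ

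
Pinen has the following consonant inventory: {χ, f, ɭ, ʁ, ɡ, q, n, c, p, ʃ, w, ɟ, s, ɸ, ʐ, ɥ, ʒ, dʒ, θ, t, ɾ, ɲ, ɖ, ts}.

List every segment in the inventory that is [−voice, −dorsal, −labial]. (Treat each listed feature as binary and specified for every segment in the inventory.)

Among the inventory, the [−voice] segments are /χ, f, q, c, p, ʃ, s, ɸ, θ, t, ts/.
Of those, [−dorsal] gives /f, p, ʃ, s, ɸ, θ, t, ts/.
Among these, [−labial] leaves /ʃ, s, θ, t, ts/.

ʃ, s, θ, t, ts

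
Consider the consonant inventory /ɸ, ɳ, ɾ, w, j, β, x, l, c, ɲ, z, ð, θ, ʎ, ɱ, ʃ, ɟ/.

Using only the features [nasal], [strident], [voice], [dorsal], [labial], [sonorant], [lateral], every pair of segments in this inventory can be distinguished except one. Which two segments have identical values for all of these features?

x, c

/x/ (voiceless velar fricative) and /c/ (voiceless palatal stop) are both [-nasal], [-strident], [-voice], [+dorsal], [-labial], [-sonorant], [-lateral], so none of the listed features separates them. (They do differ in [continuant] and [back], which are not among the given features.) Every other pair in the inventory differs on at least one listed feature.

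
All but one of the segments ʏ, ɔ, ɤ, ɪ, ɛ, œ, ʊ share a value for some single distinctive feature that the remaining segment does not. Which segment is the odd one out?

ɤ

The remaining segments after removing /ɤ/ share [−tense]; /ɤ/ (mid back unrounded tense vowel) is [+tense]. For every other candidate removal, the leftover set fails to share any single feature value that the removed segment lacks.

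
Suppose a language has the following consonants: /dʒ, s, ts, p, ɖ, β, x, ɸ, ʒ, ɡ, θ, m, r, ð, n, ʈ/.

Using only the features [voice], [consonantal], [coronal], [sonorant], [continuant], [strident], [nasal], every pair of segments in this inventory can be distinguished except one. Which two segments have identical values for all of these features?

Both /x/ and /ɸ/ are [−voice], [+consonantal], [−coronal], [−sonorant], [+continuant], [−strident], [−nasal]. Since the list omits [labial] and [dorsal] — which do distinguish the voiceless velar fricative from the voiceless bilabial fricative — this pair collapses; all other pairs remain distinct.

x, ɸ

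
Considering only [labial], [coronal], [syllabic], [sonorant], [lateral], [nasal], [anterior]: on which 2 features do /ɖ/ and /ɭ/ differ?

[sonorant], [lateral]

/ɖ/ is the voiced retroflex stop and /ɭ/ is the retroflex lateral approximant. Both are [-labial], [+coronal], [-syllabic], [-nasal], [-anterior]. /ɖ/ is [-sonorant] while /ɭ/ is [+sonorant]; /ɖ/ is [-lateral] while /ɭ/ is [+lateral], so the distinguishing features are [sonorant], [lateral].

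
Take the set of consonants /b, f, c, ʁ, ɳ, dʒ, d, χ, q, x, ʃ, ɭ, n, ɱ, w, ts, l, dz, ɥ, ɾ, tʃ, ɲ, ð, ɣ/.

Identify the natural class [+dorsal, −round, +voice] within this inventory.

ʁ, ɲ, ɣ

Eliminate segments failing any feature: /b, f, ɳ, dʒ, d, ʃ, ɭ, n, ɱ, ts, l, dz, ɾ, tʃ, ð/ are [−dorsal]; /c, χ, q, x/ are [−voice]; /w, ɥ/ are [+round]. The remaining /ʁ, ɲ, ɣ/ satisfy [+dorsal], [−round], [+voice].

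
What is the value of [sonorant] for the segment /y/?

/y/ is the high front rounded tense vowel, hence [+sonorant].

[+sonorant]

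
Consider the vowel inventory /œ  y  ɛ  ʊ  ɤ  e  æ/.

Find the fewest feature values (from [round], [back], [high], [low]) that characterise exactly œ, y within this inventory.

Every target segment is [−back], [+round]; each remaining inventory member fails at least one of these. Each conjunct is needed — [+round] alone would also admit /ʊ/; [−back] alone would also admit /ɛ, e, æ/ — and no other single listed feature has exactly this extension, so two is the minimum.

[−back, +round]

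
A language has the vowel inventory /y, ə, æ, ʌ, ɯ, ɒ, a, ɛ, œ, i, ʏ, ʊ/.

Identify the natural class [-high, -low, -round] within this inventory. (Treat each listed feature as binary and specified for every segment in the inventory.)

ə, ʌ, ɛ

Eliminate segments failing any feature: /y, ɯ, i, ʏ, ʊ/ are [+high]; /æ, ɒ, a/ are [+low]; /œ/ is [+round]. The remaining /ə, ʌ, ɛ/ satisfy [-high], [-low], [-round].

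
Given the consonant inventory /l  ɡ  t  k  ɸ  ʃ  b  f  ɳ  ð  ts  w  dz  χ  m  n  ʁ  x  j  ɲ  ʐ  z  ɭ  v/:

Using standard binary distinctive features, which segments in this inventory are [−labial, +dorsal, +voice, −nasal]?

Eliminate segments failing any feature: /l, t, ʃ, ɳ, ð, ts, dz, n, ʐ, z, ɭ/ are [−dorsal]; /k, χ, x/ are [−voice]; /ɸ, b, f, w, m, v/ are [+labial]; /ɲ/ is [+nasal]. The remaining /ɡ, ʁ, j/ satisfy [−labial], [+dorsal], [+voice], [−nasal].

ɡ, ʁ, j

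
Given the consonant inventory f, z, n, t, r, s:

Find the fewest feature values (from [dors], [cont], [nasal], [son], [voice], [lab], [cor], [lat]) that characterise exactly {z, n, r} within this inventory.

[+voice]

Every target segment is [+voice] and no other inventory member is, so one feature is enough.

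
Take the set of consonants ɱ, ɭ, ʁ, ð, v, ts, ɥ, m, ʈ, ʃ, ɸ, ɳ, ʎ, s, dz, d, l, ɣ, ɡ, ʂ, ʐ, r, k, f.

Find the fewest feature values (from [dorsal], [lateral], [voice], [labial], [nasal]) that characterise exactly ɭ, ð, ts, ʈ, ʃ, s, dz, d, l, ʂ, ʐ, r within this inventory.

Every target segment is [-nasal], [-labial], [-dorsal]; each remaining inventory member fails at least one of these. Each conjunct is needed — [-labial, -dorsal] alone would also admit /ɳ/; [-nasal, -dorsal] alone would also admit /v, ɸ, f/; [-nasal, -labial] alone would also admit /ʁ, ʎ, ɣ, ɡ, …/ — and no other combination of two listed features has exactly this extension, so three is the minimum.

[-nasal, -labial, -dorsal]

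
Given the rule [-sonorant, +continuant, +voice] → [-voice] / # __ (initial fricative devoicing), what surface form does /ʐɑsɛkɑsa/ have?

/ʐ/ satisfies [-sonorant, +continuant, +voice] and sits in # __. The [-voice] counterpart of the voiced retroflex fricative is /ʂ/. Other segments in /ʐɑsɛkɑsa/ either fail the structural description or are not in the environment, so the surface form is [ʂɑsɛkɑsa].

[ʂɑsɛkɑsa]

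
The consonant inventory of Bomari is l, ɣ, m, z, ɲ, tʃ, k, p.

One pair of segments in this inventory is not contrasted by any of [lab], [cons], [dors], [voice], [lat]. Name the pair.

/ɣ/ (voiced velar fricative) and /ɲ/ (palatal nasal) are both [−labial], [+consonantal], [+dorsal], [+voice], [−lateral], so none of the listed features separates them. (They do differ in [sonorant], [nasal], [continuant] and [back], which are not among the given features.) Every other pair in the inventory differs on at least one listed feature.

ɣ, ɲ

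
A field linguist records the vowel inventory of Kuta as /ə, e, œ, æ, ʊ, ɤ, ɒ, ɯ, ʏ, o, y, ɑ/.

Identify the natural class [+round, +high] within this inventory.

ʊ, ʏ, y

Checking each segment against [+round], [+high]: /ʊ/ (high back rounded lax vowel), /ʏ/ (high front rounded lax vowel), /y/ (high front rounded tense vowel) satisfy every feature; every other segment in the inventory fails at least one.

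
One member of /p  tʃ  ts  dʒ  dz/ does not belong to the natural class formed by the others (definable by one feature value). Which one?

/dʒ, tʃ, dz, ts/ are all [+delayed release], but /p/ (voiceless bilabial stop) is [-delayed release]. No other single segment can be removed to leave a set sharing one feature value that the removed segment lacks, so /p/ is the odd one out.

p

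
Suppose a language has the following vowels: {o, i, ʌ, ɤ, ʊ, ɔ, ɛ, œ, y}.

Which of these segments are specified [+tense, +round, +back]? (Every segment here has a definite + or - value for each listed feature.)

Checking each segment against [+tense], [+round], [+back]: /o/ (mid back rounded tense vowel) satisfies every feature; every other segment in the inventory fails at least one.

o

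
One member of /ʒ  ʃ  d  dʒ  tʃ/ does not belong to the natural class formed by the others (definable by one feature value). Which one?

d

/tʃ, dʒ, ʃ, ʒ/ are all [-anterior], but /d/ (voiced alveolar stop) is [+anterior]. No other single segment can be removed to leave a set sharing one feature value that the removed segment lacks, so /d/ is the odd one out.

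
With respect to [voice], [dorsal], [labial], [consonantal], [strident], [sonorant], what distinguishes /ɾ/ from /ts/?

[sonorant], [voice], [strident]

/ɾ/ (alveolar tap) and /ts/ (voiceless alveolar affricate) agree on [−dorsal], [−labial], [+consonantal]. They differ on [sonorant] (/ɾ/ [+], /ts/ [−]), [voice] (/ɾ/ [+], /ts/ [−]), [strident] (/ɾ/ [−], /ts/ [+]).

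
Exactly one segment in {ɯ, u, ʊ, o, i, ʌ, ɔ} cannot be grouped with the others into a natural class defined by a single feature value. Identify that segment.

i

[back] groups all but one: /u, ʊ, o, ɔ, ɯ, ʌ/ share [+back] while /i/ (high front unrounded tense vowel) alone is [-back]. Removing any other segment would not leave a single-feature class that excludes it.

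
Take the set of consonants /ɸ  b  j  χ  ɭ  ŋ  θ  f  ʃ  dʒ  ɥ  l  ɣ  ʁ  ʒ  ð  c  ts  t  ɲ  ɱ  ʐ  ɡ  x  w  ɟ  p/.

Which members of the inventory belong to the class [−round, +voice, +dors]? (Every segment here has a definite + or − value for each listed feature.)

Eliminate segments failing any feature: /ɸ, χ, θ, f, ʃ, c, ts, t, x, p/ are [−voice]; /b, ɭ, dʒ, l, ʒ, ð, ɱ, ʐ/ are [−dorsal]; /ɥ, w/ are [+round]. The remaining /j, ŋ, ɣ, ʁ, ɲ, ɡ, ɟ/ satisfy [−round], [+voice], [+dorsal].

j, ŋ, ɣ, ʁ, ɲ, ɡ, ɟ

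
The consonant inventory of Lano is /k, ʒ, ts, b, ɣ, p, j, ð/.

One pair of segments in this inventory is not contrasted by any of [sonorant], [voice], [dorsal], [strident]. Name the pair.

On the given features, /ð/ and /b/ have an identical profile: [−sonorant], [+voice], [−dorsal], [−strident]. No other two segments in the inventory coincide on all 4 features. (They do differ in [continuant], [labial] and [coronal], which are not among the given features.)

ð, b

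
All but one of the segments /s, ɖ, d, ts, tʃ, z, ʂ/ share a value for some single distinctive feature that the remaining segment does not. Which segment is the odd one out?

The remaining segments after removing /tʃ/ share [−distributed]; /tʃ/ (voiceless postalveolar affricate) is [+distributed]. For every other candidate removal, the leftover set fails to share any single feature value that the removed segment lacks.

tʃ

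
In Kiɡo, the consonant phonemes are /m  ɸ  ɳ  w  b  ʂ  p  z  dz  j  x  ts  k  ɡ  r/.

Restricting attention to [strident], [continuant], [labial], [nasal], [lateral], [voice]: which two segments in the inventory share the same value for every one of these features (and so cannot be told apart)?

r, j

/r/ (alveolar trill) and /j/ (palatal glide) are both [−strident], [+continuant], [−labial], [−nasal], [−lateral], [+voice], so none of the listed features separates them. (They do differ in [dorsal], which is not among the given features.) Every other pair in the inventory differs on at least one listed feature.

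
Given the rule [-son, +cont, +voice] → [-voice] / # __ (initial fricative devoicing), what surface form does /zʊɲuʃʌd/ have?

[sʊɲuʃʌd]

/z/ satisfies [-son, +cont, +voice] and sits in # __. The [-voice] counterpart of the voiced alveolar fricative is /s/. Other segments in /zʊɲuʃʌd/ either fail the structural description or are not in the environment, so the surface form is [sʊɲuʃʌd].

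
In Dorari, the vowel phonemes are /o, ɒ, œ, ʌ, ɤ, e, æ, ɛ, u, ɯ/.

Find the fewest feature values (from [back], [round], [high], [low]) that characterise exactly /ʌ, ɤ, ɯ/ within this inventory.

/ʌ, ɤ, ɯ/ are all [+back], [-round], and no other segment in the inventory matches both values. Dropping any one of them over-generates: [-round] alone would also admit /e, æ, ɛ/; [+back] alone would also admit /o, ɒ, u/. No other single listed feature picks out exactly this set either, so fewer than two features will not do.

[+back, -round]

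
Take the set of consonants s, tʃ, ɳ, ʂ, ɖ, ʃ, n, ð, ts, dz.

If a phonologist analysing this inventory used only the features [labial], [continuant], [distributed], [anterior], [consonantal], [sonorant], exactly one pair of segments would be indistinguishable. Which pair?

On the given features, /dz/ and /ts/ have an identical profile: [-labial], [-continuant], [-distributed], [+anterior], [+consonantal], [-sonorant]. No other two segments in the inventory coincide on all 6 features. (They do differ in [voice], which is not among the given features.)

dz, ts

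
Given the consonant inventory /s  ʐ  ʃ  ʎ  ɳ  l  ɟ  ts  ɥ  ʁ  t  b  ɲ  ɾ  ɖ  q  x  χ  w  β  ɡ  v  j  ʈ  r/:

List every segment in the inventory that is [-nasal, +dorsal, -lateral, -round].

Checking each segment against [-nasal], [+dorsal], [-lateral], [-round]: /ɟ/ (voiced palatal stop), /ʁ/ (voiced uvular fricative), /q/ (voiceless uvular stop), /x/ (voiceless velar fricative), /χ/ (voiceless uvular fricative), /ɡ/ (voiced velar stop), among others, satisfy every feature; every other segment in the inventory fails at least one.

ɟ, ʁ, q, x, χ, ɡ, j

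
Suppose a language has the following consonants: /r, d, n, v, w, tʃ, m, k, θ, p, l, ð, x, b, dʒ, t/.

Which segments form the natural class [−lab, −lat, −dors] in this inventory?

r, d, n, tʃ, θ, ð, dʒ, t

The [−labial] segments are /r, d, n, tʃ, k, θ, l, ð, x, dʒ, t/.
Intersecting with [−lateral] gives /r, d, n, tʃ, k, θ, ð, x, dʒ, t/.
Then [−dorsal] leaves /r, d, n, tʃ, θ, ð, dʒ, t/.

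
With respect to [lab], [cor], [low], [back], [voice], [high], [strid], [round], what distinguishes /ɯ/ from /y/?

[labial], [round], [back]

/ɯ/ (high back unrounded vowel) and /y/ (high front rounded tense vowel) agree on [−coronal], [−low], [+voice], [+high], [−strident]. They differ on [labial] (/ɯ/ [−], /y/ [+]), [round] (/ɯ/ [−], /y/ [+]), [back] (/ɯ/ [+], /y/ [−]).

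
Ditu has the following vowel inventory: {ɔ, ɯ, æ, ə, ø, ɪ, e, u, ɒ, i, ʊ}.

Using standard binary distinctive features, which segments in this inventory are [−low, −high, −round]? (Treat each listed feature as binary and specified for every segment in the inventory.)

ə, e

Checking each segment against [−low], [−high], [−round]: /ə/ (mid central vowel (schwa)), /e/ (mid front unrounded tense vowel) satisfy every feature; every other segment in the inventory fails at least one.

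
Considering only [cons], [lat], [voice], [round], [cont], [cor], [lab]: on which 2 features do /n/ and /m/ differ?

/n/ is the alveolar nasal and /m/ is the bilabial nasal. Both are [+consonantal], [−lateral], [+voice], [−round], [−continuant]. /n/ is [−labial] while /m/ is [+labial]; /n/ is [+coronal] while /m/ is [−coronal], so the distinguishing features are [labial], [coronal].

[labial], [coronal]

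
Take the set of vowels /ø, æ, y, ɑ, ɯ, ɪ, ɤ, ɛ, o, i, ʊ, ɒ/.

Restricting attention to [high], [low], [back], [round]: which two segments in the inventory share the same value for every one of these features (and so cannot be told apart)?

ɪ, i

On the given features, /ɪ/ and /i/ have an identical profile: [+high], [−low], [−back], [−round]. No other two segments in the inventory coincide on all 4 features. (They do differ in [tense], which is not among the given features.)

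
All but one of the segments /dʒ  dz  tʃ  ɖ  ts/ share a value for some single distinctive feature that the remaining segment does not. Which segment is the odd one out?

ɖ

The remaining segments after removing /ɖ/ share [+delayed release]; /ɖ/ (voiced retroflex stop) is [−delayed release]. For every other candidate removal, the leftover set fails to share any single feature value that the removed segment lacks.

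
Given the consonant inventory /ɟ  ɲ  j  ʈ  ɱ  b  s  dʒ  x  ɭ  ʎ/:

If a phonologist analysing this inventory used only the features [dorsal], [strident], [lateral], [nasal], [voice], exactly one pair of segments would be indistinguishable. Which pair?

j, ɟ

Both /j/ and /ɟ/ are [+dorsal], [−strident], [−lateral], [−nasal], [+voice]. Since the list omits [sonorant] and [continuant] — which do distinguish the palatal glide from the voiced palatal stop — this pair collapses; all other pairs remain distinct.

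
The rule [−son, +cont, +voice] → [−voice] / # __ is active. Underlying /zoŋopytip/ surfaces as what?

/z/ satisfies [−son, +cont, +voice] and sits in # __. The [−voice] counterpart of the voiced alveolar fricative is /s/. Other segments in /zoŋopytip/ either fail the structural description or are not in the environment, so the surface form is [soŋopytip].

[soŋopytip]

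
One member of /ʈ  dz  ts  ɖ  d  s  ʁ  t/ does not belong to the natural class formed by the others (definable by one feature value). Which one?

ʁ

/s, ʈ, d, t, ts, ɖ, dz/ are all [+coronal], but /ʁ/ (voiced uvular fricative) is [−coronal]. No other single segment can be removed to leave a set sharing one feature value that the removed segment lacks, so /ʁ/ is the odd one out.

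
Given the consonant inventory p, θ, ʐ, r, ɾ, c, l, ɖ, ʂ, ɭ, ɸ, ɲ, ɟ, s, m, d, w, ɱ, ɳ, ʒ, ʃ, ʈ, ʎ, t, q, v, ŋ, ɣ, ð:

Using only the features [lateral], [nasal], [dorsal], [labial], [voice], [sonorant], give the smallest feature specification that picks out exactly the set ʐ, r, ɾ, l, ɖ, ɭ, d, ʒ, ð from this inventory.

/ʐ, r, ɾ, l, ɖ, ɭ, d, ʒ, ð/ are all [+voice], [−nasal], [−labial], [−dorsal], and no other segment in the inventory matches all four values. Dropping any one of them over-generates: [−nasal, −labial, −dorsal] alone would also admit /θ, ʂ, s, ʃ, …/; [+voice, −labial, −dorsal] alone would also admit /ɳ/; [+voice, −nasal, −dorsal] alone would also admit /v/; [+voice, −nasal, −labial] alone would also admit /ɟ, ʎ, ɣ/. No other combination of three listed features picks out exactly this set either, so fewer than four features will not do.

[+voice, −nasal, −labial, −dorsal]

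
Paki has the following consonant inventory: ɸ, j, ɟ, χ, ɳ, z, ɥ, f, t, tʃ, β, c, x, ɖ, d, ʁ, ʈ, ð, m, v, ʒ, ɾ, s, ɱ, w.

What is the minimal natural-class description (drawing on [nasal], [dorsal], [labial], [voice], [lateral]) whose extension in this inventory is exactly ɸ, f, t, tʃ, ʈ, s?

[-voice, -dorsal]

/ɸ, f, t, tʃ, ʈ, s/ are all [-voice], [-dorsal], and no other segment in the inventory matches both values. Dropping any one of them over-generates: [-dorsal] alone would also admit /ɳ, z, β, ɖ, …/; [-voice] alone would also admit /χ, c, x/. No other single listed feature picks out exactly this set either, so fewer than two features will not do.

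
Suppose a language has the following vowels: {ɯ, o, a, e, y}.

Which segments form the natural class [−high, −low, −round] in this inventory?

e

Checking each segment against [−high], [−low], [−round]: /e/ (mid front unrounded tense vowel) satisfies every feature; every other segment in the inventory fails at least one.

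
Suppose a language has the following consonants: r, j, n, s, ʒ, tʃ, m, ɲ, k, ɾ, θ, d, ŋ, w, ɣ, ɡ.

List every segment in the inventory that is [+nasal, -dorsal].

n, m

The [+nasal] segments are /n, m, ɲ, ŋ/.
Then [-dorsal] leaves /n, m/.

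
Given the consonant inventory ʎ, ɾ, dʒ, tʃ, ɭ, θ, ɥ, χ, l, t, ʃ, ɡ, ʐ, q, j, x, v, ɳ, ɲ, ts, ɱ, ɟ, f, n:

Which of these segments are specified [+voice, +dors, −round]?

Checking each segment against [+voice], [+dorsal], [−round]: /ʎ/ (palatal lateral approximant), /ɡ/ (voiced velar stop), /j/ (palatal glide), /ɲ/ (palatal nasal), /ɟ/ (voiced palatal stop) satisfy every feature; every other segment in the inventory fails at least one.

ʎ, ɡ, j, ɲ, ɟ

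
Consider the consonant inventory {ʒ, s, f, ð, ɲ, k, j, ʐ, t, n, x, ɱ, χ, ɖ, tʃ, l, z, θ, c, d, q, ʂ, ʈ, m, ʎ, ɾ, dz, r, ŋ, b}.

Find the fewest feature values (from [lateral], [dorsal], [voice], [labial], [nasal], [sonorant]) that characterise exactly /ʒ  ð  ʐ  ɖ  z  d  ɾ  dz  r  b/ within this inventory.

The class [+voice], [−nasal], [−lateral], [−dorsal] has exactly /ʒ, ð, ʐ, ɖ, z, d, ɾ, dz, r, b/ as its extension in this inventory. No smaller conjunction from the listed features achieves this: [−nasal, −lateral, −dorsal] alone would also admit /s, f, t, tʃ, …/; [+voice, −lateral, −dorsal] alone would also admit /n, ɱ, m/; [+voice, −nasal, −dorsal] alone would also admit /l/; [+voice, −nasal, −lateral] alone would also admit /j/; and checking the remaining three-feature bundles turns up none with this extension.

[+voice, −nasal, −lateral, −dorsal]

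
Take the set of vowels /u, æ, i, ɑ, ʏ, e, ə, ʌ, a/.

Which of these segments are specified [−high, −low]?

Eliminate segments failing any feature: /u, i, ʏ/ are [+high]; /æ, ɑ, a/ are [+low]. The remaining /e, ə, ʌ/ satisfy [−high], [−low].

e, ə, ʌ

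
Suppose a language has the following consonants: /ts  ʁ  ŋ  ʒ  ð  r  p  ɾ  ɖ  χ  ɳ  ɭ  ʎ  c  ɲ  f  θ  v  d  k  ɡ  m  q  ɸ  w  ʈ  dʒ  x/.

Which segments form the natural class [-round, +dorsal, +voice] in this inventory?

Checking each segment against [-round], [+dorsal], [+voice]: /ʁ/ (voiced uvular fricative), /ŋ/ (velar nasal), /ʎ/ (palatal lateral approximant), /ɲ/ (palatal nasal), /ɡ/ (voiced velar stop) satisfy every feature; every other segment in the inventory fails at least one.

ʁ, ŋ, ʎ, ɲ, ɡ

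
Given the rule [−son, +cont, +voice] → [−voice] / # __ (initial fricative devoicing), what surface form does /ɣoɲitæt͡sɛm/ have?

The only segment in the rule's environment that also matches [−son, +cont, +voice] is /ɣ/. Applying [−voice] turns the voiced velar fricative into /x/ (voiceless velar fricative), giving [xoɲitæt͡sɛm].

[xoɲitæt͡sɛm]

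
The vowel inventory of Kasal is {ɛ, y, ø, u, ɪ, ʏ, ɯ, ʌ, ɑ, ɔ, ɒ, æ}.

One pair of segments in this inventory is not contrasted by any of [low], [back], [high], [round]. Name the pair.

y, ʏ

/y/ (high front rounded tense vowel) and /ʏ/ (high front rounded lax vowel) are both [-low], [-back], [+high], [+round], so none of the listed features separates them. (They do differ in [tense], which is not among the given features.) Every other pair in the inventory differs on at least one listed feature.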